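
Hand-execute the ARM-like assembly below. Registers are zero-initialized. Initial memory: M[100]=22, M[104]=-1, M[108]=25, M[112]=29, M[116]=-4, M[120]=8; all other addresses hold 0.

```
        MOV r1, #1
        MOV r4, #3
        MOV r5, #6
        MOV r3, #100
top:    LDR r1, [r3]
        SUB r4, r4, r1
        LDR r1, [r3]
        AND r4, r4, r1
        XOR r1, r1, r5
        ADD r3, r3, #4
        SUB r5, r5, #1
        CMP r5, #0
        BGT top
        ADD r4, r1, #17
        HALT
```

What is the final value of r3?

124

MOV r1, #1 → r1=1
MOV r4, #3 → r4=3
MOV r5, #6 → r5=6
MOV r3, #100 → r3=100
LDR r1, [r3] → r1=M[100]=22
SUB r4, r4, r1 → r4=3-22=-19
LDR r1, [r3] → r1=M[100]=22
AND r4, r4, r1 → r4=(-19)&22=4
XOR r1, r1, r5 → r1=22^6=16
ADD r3, r3, #4 → r3=100+4=104
SUB r5, r5, #1 → r5=6-1=5
CMP r5, #0  (cmp 5,0)
BGT top: taken
LDR r1, [r3] → r1=M[104]=-1
SUB r4, r4, r1 → r4=4-(-1)=5
LDR r1, [r3] → r1=M[104]=-1
AND r4, r4, r1 → r4=5&(-1)=5
XOR r1, r1, r5 → r1=(-1)^5=-6
ADD r3, r3, #4 → r3=104+4=108
SUB r5, r5, #1 → r5=5-1=4
CMP r5, #0  (cmp 4,0)
BGT top: taken
LDR r1, [r3] → r1=M[108]=25
SUB r4, r4, r1 → r4=5-25=-20
LDR r1, [r3] → r1=M[108]=25
AND r4, r4, r1 → r4=(-20)&25=8
XOR r1, r1, r5 → r1=25^4=29
ADD r3, r3, #4 → r3=108+4=112
SUB r5, r5, #1 → r5=4-1=3
CMP r5, #0  (cmp 3,0)
BGT top: taken
LDR r1, [r3] → r1=M[112]=29
SUB r4, r4, r1 → r4=8-29=-21
LDR r1, [r3] → r1=M[112]=29
AND r4, r4, r1 → r4=(-21)&29=9
XOR r1, r1, r5 → r1=29^3=30
ADD r3, r3, #4 → r3=112+4=116
SUB r5, r5, #1 → r5=3-1=2
CMP r5, #0  (cmp 2,0)
BGT top: taken
LDR r1, [r3] → r1=M[116]=-4
SUB r4, r4, r1 → r4=9-(-4)=13
LDR r1, [r3] → r1=M[116]=-4
AND r4, r4, r1 → r4=13&(-4)=12
XOR r1, r1, r5 → r1=(-4)^2=-2
ADD r3, r3, #4 → r3=116+4=120
SUB r5, r5, #1 → r5=2-1=1
CMP r5, #0  (cmp 1,0)
BGT top: taken
LDR r1, [r3] → r1=M[120]=8
SUB r4, r4, r1 → r4=12-8=4
LDR r1, [r3] → r1=M[120]=8
AND r4, r4, r1 → r4=4&8=0
XOR r1, r1, r5 → r1=8^1=9
ADD r3, r3, #4 → r3=120+4=124
SUB r5, r5, #1 → r5=1-1=0
CMP r5, #0  (cmp 0,0)
BGT top: not taken
ADD r4, r1, #17 → r4=9+17=26
halt.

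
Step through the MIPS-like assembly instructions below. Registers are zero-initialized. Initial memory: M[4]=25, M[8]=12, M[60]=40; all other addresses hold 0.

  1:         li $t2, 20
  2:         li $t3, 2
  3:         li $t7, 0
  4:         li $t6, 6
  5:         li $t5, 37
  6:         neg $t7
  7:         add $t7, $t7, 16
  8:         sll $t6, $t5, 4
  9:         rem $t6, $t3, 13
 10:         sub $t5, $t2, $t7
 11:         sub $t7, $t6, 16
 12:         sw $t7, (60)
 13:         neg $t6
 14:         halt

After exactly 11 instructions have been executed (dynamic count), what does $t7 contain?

$t2=20
$t3=2
$t7=0
$t6=6
$t5=37
$t7=-(0)=0
$t7=0+16=16
$t6=37<<4=592
$t6=2%13=2
$t5=20-16=4
$t7=2-16=-14
After step 11: $t7 = -14.

-14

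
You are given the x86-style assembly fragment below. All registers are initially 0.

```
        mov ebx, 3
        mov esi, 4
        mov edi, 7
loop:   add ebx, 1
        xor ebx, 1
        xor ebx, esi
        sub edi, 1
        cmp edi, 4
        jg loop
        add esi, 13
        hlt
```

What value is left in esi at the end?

17

after mov ebx, 3: ebx=3
after mov esi, 4: esi=4
after mov edi, 7: edi=7
after add ebx, 1: ebx=3+1=4
after xor ebx, 1: ebx=4^1=5
after xor ebx, esi: ebx=5^4=1
after sub edi, 1: edi=7-1=6
cmp edi, 4  (cmp 6,4)
jg loop: taken
after add ebx, 1: ebx=1+1=2
after xor ebx, 1: ebx=2^1=3
after xor ebx, esi: ebx=3^4=7
after sub edi, 1: edi=6-1=5
cmp edi, 4  (cmp 5,4)
jg loop: taken
after add ebx, 1: ebx=7+1=8
after xor ebx, 1: ebx=8^1=9
after xor ebx, esi: ebx=9^4=13
after sub edi, 1: edi=5-1=4
cmp edi, 4  (cmp 4,4)
jg loop: not taken
after add esi, 13: esi=4+13=17
halt.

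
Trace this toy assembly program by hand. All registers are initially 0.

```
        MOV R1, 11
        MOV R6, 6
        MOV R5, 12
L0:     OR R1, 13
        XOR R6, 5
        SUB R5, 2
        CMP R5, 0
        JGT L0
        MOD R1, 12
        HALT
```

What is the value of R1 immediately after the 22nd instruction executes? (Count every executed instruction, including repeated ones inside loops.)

15

after MOV R1, 11: R1=11
after MOV R6, 6: R6=6
after MOV R5, 12: R5=12
after OR R1, 13: R1=11|13=15
after XOR R6, 5: R6=6^5=3
after SUB R5, 2: R5=12-2=10
CMP R5, 0  (cmp 10,0)
JGT L0: taken
after OR R1, 13: R1=15|13=15
after XOR R6, 5: R6=3^5=6
after SUB R5, 2: R5=10-2=8
CMP R5, 0  (cmp 8,0)
JGT L0: taken
after OR R1, 13: R1=15|13=15
after XOR R6, 5: R6=6^5=3
after SUB R5, 2: R5=8-2=6
CMP R5, 0  (cmp 6,0)
JGT L0: taken
after OR R1, 13: R1=15|13=15
after XOR R6, 5: R6=3^5=6
after SUB R5, 2: R5=6-2=4
CMP R5, 0  (cmp 4,0)
After step 22: R1 = 15.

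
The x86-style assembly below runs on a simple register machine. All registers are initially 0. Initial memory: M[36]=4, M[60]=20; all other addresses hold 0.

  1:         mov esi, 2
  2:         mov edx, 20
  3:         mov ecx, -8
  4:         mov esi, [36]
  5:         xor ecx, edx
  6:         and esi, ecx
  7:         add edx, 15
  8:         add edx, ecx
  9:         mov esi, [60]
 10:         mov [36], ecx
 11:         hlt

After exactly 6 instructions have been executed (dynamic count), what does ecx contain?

-20

esi=2
edx=20
ecx=-8
esi=M[36]=4
ecx=(-8)^20=-20
esi=4&(-20)=4
After step 6: ecx = -20.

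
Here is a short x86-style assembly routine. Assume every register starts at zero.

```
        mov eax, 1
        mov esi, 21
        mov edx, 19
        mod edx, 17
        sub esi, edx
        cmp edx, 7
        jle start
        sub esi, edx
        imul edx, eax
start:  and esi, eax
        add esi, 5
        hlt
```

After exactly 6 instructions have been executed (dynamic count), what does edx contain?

2

mov eax, 1 → eax=1
mov esi, 21 → esi=21
mov edx, 19 → edx=19
mod edx, 17 → edx=19%17=2
sub esi, edx → esi=21-2=19
cmp edx, 7  (cmp 2,7)
After step 6: edx = 2.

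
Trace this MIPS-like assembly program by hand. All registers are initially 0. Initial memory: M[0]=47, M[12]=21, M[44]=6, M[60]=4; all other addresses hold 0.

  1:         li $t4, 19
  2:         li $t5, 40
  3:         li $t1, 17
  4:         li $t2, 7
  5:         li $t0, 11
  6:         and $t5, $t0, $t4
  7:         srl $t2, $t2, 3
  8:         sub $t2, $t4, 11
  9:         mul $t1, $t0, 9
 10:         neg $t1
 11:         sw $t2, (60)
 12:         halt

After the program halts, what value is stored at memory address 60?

after li $t4, 19: $t4=19
after li $t5, 40: $t5=40
after li $t1, 17: $t1=17
after li $t2, 7: $t2=7
after li $t0, 11: $t0=11
after and $t5, $t0, $t4: $t5=11&19=3
after srl $t2, $t2, 3: $t2=7>>3=0
after sub $t2, $t4, 11: $t2=19-11=8
after mul $t1, $t0, 9: $t1=11*9=99
after neg $t1: $t1=-(99)=-99
sw $t2, (60) → M[60]=8
halt.

8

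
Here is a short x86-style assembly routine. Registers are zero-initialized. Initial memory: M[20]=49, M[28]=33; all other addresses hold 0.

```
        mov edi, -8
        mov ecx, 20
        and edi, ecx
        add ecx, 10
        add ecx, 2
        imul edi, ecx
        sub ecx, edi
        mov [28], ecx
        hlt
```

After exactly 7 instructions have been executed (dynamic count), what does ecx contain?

-480

edi=-8
ecx=20
edi=(-8)&20=16
ecx=20+10=30
ecx=30+2=32
edi=16*32=512
ecx=32-512=-480
After step 7: ecx = -480.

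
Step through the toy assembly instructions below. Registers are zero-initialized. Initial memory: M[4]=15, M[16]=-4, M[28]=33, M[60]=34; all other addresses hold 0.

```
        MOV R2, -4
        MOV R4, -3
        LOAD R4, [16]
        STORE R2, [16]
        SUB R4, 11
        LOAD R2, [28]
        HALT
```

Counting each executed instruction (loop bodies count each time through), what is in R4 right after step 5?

-15

MOV R2, -4 → R2=-4
MOV R4, -3 → R4=-3
LOAD R4, [16] → R4=M[16]=-4
STORE R2, [16] → M[16]=-4
SUB R4, 11 → R4=(-4)-11=-15
After step 5: R4 = -15.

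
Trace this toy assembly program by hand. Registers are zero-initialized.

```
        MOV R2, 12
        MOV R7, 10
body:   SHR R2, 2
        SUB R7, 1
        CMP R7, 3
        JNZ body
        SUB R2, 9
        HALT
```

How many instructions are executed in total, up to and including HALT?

32

MOV R2, 12 → R2=12
MOV R7, 10 → R7=10
SHR R2, 2 → R2=12>>2=3
SUB R7, 1 → R7=10-1=9
CMP R7, 3  (cmp 9,3)
JNZ body: taken
SHR R2, 2 → R2=3>>2=0
SUB R7, 1 → R7=9-1=8
CMP R7, 3  (cmp 8,3)
JNZ body: taken
SHR R2, 2 → R2=0>>2=0
SUB R7, 1 → R7=8-1=7
CMP R7, 3  (cmp 7,3)
JNZ body: taken
SHR R2, 2 → R2=0>>2=0
SUB R7, 1 → R7=7-1=6
CMP R7, 3  (cmp 6,3)
JNZ body: taken
SHR R2, 2 → R2=0>>2=0
SUB R7, 1 → R7=6-1=5
CMP R7, 3  (cmp 5,3)
JNZ body: taken
SHR R2, 2 → R2=0>>2=0
SUB R7, 1 → R7=5-1=4
CMP R7, 3  (cmp 4,3)
JNZ body: taken
SHR R2, 2 → R2=0>>2=0
SUB R7, 1 → R7=4-1=3
CMP R7, 3  (cmp 3,3)
JNZ body: not taken
SUB R2, 9 → R2=0-9=-9
halt.
Total executed instructions: 32.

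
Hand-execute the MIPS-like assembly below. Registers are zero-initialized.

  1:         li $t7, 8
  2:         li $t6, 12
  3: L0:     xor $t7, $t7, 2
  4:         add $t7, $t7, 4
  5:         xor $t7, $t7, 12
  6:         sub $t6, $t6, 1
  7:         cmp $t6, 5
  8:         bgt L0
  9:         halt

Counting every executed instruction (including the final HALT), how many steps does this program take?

li $t7, 8 → $t7=8
li $t6, 12 → $t6=12
xor $t7, $t7, 2 → $t7=8^2=10
add $t7, $t7, 4 → $t7=10+4=14
xor $t7, $t7, 12 → $t7=14^12=2
sub $t6, $t6, 1 → $t6=12-1=11
cmp $t6, 5  (cmp 11,5)
bgt L0: taken
xor $t7, $t7, 2 → $t7=2^2=0
add $t7, $t7, 4 → $t7=0+4=4
xor $t7, $t7, 12 → $t7=4^12=8
sub $t6, $t6, 1 → $t6=11-1=10
cmp $t6, 5  (cmp 10,5)
bgt L0: taken
xor $t7, $t7, 2 → $t7=8^2=10
add $t7, $t7, 4 → $t7=10+4=14
xor $t7, $t7, 12 → $t7=14^12=2
sub $t6, $t6, 1 → $t6=10-1=9
cmp $t6, 5  (cmp 9,5)
bgt L0: taken
xor $t7, $t7, 2 → $t7=2^2=0
add $t7, $t7, 4 → $t7=0+4=4
xor $t7, $t7, 12 → $t7=4^12=8
sub $t6, $t6, 1 → $t6=9-1=8
cmp $t6, 5  (cmp 8,5)
bgt L0: taken
xor $t7, $t7, 2 → $t7=8^2=10
add $t7, $t7, 4 → $t7=10+4=14
xor $t7, $t7, 12 → $t7=14^12=2
sub $t6, $t6, 1 → $t6=8-1=7
cmp $t6, 5  (cmp 7,5)
bgt L0: taken
xor $t7, $t7, 2 → $t7=2^2=0
add $t7, $t7, 4 → $t7=0+4=4
xor $t7, $t7, 12 → $t7=4^12=8
sub $t6, $t6, 1 → $t6=7-1=6
cmp $t6, 5  (cmp 6,5)
bgt L0: taken
xor $t7, $t7, 2 → $t7=8^2=10
add $t7, $t7, 4 → $t7=10+4=14
xor $t7, $t7, 12 → $t7=14^12=2
sub $t6, $t6, 1 → $t6=6-1=5
cmp $t6, 5  (cmp 5,5)
bgt L0: not taken
halt.
Total executed instructions: 45.

45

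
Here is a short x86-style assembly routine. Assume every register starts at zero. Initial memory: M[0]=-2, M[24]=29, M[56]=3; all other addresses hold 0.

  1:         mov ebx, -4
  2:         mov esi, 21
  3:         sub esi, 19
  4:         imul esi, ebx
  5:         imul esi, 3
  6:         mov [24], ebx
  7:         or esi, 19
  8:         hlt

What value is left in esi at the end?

-5

after mov ebx, -4: ebx=-4
after mov esi, 21: esi=21
after sub esi, 19: esi=21-19=2
after imul esi, ebx: esi=2*(-4)=-8
after imul esi, 3: esi=(-8)*3=-24
mov [24], ebx → M[24]=-4
after or esi, 19: esi=(-24)|19=-5
halt.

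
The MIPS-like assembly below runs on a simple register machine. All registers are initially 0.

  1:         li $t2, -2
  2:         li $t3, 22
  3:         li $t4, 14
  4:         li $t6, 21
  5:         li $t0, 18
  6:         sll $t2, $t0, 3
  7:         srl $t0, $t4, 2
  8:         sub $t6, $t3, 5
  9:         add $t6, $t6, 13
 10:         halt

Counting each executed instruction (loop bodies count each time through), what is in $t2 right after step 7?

144

$t2=-2
$t3=22
$t4=14
$t6=21
$t0=18
$t2=18<<3=144
$t0=14>>2=3
After step 7: $t2 = 144.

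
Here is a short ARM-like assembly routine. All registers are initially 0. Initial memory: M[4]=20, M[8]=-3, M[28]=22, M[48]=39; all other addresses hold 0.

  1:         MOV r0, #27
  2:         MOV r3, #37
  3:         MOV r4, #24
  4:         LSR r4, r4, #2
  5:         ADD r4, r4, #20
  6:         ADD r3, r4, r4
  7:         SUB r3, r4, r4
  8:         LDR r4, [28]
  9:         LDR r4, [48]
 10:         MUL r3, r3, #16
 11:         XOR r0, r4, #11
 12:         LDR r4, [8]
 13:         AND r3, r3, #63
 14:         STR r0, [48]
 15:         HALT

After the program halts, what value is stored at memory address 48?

44

after MOV r0, #27: r0=27
after MOV r3, #37: r3=37
after MOV r4, #24: r4=24
after LSR r4, r4, #2: r4=24>>2=6
after ADD r4, r4, #20: r4=6+20=26
after ADD r3, r4, r4: r3=26+26=52
after SUB r3, r4, r4: r3=26-26=0
after LDR r4, [28]: r4=M[28]=22
after LDR r4, [48]: r4=M[48]=39
after MUL r3, r3, #16: r3=0*16=0
after XOR r0, r4, #11: r0=39^11=44
after LDR r4, [8]: r4=M[8]=-3
after AND r3, r3, #63: r3=0&63=0
STR r0, [48] → M[48]=44
halt.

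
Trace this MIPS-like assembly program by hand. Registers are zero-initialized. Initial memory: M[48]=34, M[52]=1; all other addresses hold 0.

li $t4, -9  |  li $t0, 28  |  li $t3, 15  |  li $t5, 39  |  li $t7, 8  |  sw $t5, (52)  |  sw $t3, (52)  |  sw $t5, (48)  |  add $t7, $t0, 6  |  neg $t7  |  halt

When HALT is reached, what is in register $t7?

-34

li $t4, -9 → $t4=-9
li $t0, 28 → $t0=28
li $t3, 15 → $t3=15
li $t5, 39 → $t5=39
li $t7, 8 → $t7=8
sw $t5, (52) → M[52]=39
sw $t3, (52) → M[52]=15
sw $t5, (48) → M[48]=39
add $t7, $t0, 6 → $t7=28+6=34
neg $t7 → $t7=-(34)=-34
halt.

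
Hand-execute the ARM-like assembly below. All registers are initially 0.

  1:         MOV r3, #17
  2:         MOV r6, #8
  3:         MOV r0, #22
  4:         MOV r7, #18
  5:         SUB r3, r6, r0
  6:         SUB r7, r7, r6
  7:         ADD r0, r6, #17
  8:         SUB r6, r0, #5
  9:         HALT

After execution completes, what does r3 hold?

-14

after MOV r3, #17: r3=17
after MOV r6, #8: r6=8
after MOV r0, #22: r0=22
after MOV r7, #18: r7=18
after SUB r3, r6, r0: r3=8-22=-14
after SUB r7, r7, r6: r7=18-8=10
after ADD r0, r6, #17: r0=8+17=25
after SUB r6, r0, #5: r6=25-5=20
halt.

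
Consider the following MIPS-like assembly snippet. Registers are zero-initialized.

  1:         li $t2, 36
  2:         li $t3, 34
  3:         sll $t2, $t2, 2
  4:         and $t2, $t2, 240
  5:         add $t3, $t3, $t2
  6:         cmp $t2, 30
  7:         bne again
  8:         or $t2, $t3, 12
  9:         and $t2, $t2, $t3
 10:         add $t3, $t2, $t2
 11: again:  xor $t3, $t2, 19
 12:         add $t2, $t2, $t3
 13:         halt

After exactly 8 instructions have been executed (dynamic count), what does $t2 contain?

144

li $t2, 36 → $t2=36
li $t3, 34 → $t3=34
sll $t2, $t2, 2 → $t2=36<<2=144
and $t2, $t2, 240 → $t2=144&240=144
add $t3, $t3, $t2 → $t3=34+144=178
cmp $t2, 30  (cmp 144,30)
bne again: taken
xor $t3, $t2, 19 → $t3=144^19=131
After step 8: $t2 = 144.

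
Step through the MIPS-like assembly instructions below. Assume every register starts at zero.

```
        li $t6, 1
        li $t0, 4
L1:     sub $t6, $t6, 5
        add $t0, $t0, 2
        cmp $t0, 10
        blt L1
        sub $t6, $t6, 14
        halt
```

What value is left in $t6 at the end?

li $t6, 1 → $t6=1
li $t0, 4 → $t0=4
sub $t6, $t6, 5 → $t6=1-5=-4
add $t0, $t0, 2 → $t0=4+2=6
cmp $t0, 10  (cmp 6,10)
blt L1: taken
sub $t6, $t6, 5 → $t6=(-4)-5=-9
add $t0, $t0, 2 → $t0=6+2=8
cmp $t0, 10  (cmp 8,10)
blt L1: taken
sub $t6, $t6, 5 → $t6=(-9)-5=-14
add $t0, $t0, 2 → $t0=8+2=10
cmp $t0, 10  (cmp 10,10)
blt L1: not taken
sub $t6, $t6, 14 → $t6=(-14)-14=-28
halt.

-28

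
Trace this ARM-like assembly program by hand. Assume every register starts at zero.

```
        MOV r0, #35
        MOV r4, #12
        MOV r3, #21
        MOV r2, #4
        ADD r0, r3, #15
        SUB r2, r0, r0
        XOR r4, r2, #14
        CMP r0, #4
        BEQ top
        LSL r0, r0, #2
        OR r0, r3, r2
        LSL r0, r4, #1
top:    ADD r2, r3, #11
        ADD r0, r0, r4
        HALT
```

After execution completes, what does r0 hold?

MOV r0, #35 → r0=35
MOV r4, #12 → r4=12
MOV r3, #21 → r3=21
MOV r2, #4 → r2=4
ADD r0, r3, #15 → r0=21+15=36
SUB r2, r0, r0 → r2=36-36=0
XOR r4, r2, #14 → r4=0^14=14
CMP r0, #4  (cmp 36,4)
BEQ top: not taken
LSL r0, r0, #2 → r0=36<<2=144
OR r0, r3, r2 → r0=21|0=21
LSL r0, r4, #1 → r0=14<<1=28
ADD r2, r3, #11 → r2=21+11=32
ADD r0, r0, r4 → r0=28+14=42
halt.

42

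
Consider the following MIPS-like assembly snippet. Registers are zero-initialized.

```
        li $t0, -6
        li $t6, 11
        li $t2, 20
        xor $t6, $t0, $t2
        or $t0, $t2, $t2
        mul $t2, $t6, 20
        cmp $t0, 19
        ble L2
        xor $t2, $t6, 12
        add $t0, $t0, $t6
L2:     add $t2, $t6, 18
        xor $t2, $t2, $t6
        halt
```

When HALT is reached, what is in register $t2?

-18

$t0=-6
$t6=11
$t2=20
$t6=(-6)^20=-18
$t0=20|20=20
$t2=(-18)*20=-360
cmp $t0, 19  (cmp 20,19)
ble L2: not taken
$t2=(-18)^12=-30
$t0=20+(-18)=2
$t2=(-18)+18=0
$t2=0^(-18)=-18
halt.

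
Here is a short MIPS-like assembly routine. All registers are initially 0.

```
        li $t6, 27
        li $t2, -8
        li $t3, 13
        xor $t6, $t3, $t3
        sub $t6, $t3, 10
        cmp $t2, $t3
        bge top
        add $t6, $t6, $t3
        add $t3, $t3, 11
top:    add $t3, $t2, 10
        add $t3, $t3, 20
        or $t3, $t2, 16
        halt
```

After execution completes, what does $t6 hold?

16

after li $t6, 27: $t6=27
after li $t2, -8: $t2=-8
after li $t3, 13: $t3=13
after xor $t6, $t3, $t3: $t6=13^13=0
after sub $t6, $t3, 10: $t6=13-10=3
cmp $t2, $t3  (cmp -8,13)
bge top: not taken
after add $t6, $t6, $t3: $t6=3+13=16
after add $t3, $t3, 11: $t3=13+11=24
after add $t3, $t2, 10: $t3=(-8)+10=2
after add $t3, $t3, 20: $t3=2+20=22
after or $t3, $t2, 16: $t3=(-8)|16=-8
halt.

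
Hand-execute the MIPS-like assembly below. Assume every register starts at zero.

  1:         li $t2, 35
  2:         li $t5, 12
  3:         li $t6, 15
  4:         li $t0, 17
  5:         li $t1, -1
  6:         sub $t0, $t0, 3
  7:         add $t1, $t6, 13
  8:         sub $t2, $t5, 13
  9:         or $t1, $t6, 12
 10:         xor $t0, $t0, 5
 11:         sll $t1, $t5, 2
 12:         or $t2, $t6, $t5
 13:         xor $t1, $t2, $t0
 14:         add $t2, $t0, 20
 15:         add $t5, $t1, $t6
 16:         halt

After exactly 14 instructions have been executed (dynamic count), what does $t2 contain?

li $t2, 35 → $t2=35
li $t5, 12 → $t5=12
li $t6, 15 → $t6=15
li $t0, 17 → $t0=17
li $t1, -1 → $t1=-1
sub $t0, $t0, 3 → $t0=17-3=14
add $t1, $t6, 13 → $t1=15+13=28
sub $t2, $t5, 13 → $t2=12-13=-1
or $t1, $t6, 12 → $t1=15|12=15
xor $t0, $t0, 5 → $t0=14^5=11
sll $t1, $t5, 2 → $t1=12<<2=48
or $t2, $t6, $t5 → $t2=15|12=15
xor $t1, $t2, $t0 → $t1=15^11=4
add $t2, $t0, 20 → $t2=11+20=31
After step 14: $t2 = 31.

31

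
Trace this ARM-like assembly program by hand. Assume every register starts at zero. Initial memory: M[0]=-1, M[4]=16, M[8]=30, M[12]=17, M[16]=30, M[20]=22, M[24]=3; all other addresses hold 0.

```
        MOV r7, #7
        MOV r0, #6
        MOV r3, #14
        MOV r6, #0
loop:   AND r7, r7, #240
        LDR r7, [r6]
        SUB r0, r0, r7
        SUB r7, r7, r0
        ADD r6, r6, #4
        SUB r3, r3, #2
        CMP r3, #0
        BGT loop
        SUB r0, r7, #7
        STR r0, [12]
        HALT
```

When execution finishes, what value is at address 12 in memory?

after MOV r7, #7: r7=7
after MOV r0, #6: r0=6
after MOV r3, #14: r3=14
after MOV r6, #0: r6=0
after AND r7, r7, #240: r7=7&240=0
after LDR r7, [r6]: r7=M[0]=-1
after SUB r0, r0, r7: r0=6-(-1)=7
after SUB r7, r7, r0: r7=(-1)-7=-8
after ADD r6, r6, #4: r6=0+4=4
after SUB r3, r3, #2: r3=14-2=12
CMP r3, #0  (cmp 12,0)
BGT loop: taken
after AND r7, r7, #240: r7=(-8)&240=240
after LDR r7, [r6]: r7=M[4]=16
after SUB r0, r0, r7: r0=7-16=-9
after SUB r7, r7, r0: r7=16-(-9)=25
after ADD r6, r6, #4: r6=4+4=8
after SUB r3, r3, #2: r3=12-2=10
CMP r3, #0  (cmp 10,0)
BGT loop: taken
after AND r7, r7, #240: r7=25&240=16
after LDR r7, [r6]: r7=M[8]=30
after SUB r0, r0, r7: r0=(-9)-30=-39
after SUB r7, r7, r0: r7=30-(-39)=69
after ADD r6, r6, #4: r6=8+4=12
after SUB r3, r3, #2: r3=10-2=8
CMP r3, #0  (cmp 8,0)
BGT loop: taken
after AND r7, r7, #240: r7=69&240=64
after LDR r7, [r6]: r7=M[12]=17
after SUB r0, r0, r7: r0=(-39)-17=-56
after SUB r7, r7, r0: r7=17-(-56)=73
after ADD r6, r6, #4: r6=12+4=16
after SUB r3, r3, #2: r3=8-2=6
CMP r3, #0  (cmp 6,0)
BGT loop: taken
after AND r7, r7, #240: r7=73&240=64
after LDR r7, [r6]: r7=M[16]=30
after SUB r0, r0, r7: r0=(-56)-30=-86
after SUB r7, r7, r0: r7=30-(-86)=116
after ADD r6, r6, #4: r6=16+4=20
after SUB r3, r3, #2: r3=6-2=4
CMP r3, #0  (cmp 4,0)
BGT loop: taken
after AND r7, r7, #240: r7=116&240=112
after LDR r7, [r6]: r7=M[20]=22
after SUB r0, r0, r7: r0=(-86)-22=-108
after SUB r7, r7, r0: r7=22-(-108)=130
after ADD r6, r6, #4: r6=20+4=24
after SUB r3, r3, #2: r3=4-2=2
CMP r3, #0  (cmp 2,0)
BGT loop: taken
after AND r7, r7, #240: r7=130&240=128
after LDR r7, [r6]: r7=M[24]=3
after SUB r0, r0, r7: r0=(-108)-3=-111
after SUB r7, r7, r0: r7=3-(-111)=114
after ADD r6, r6, #4: r6=24+4=28
after SUB r3, r3, #2: r3=2-2=0
CMP r3, #0  (cmp 0,0)
BGT loop: not taken
after SUB r0, r7, #7: r0=114-7=107
STR r0, [12] → M[12]=107
halt.

107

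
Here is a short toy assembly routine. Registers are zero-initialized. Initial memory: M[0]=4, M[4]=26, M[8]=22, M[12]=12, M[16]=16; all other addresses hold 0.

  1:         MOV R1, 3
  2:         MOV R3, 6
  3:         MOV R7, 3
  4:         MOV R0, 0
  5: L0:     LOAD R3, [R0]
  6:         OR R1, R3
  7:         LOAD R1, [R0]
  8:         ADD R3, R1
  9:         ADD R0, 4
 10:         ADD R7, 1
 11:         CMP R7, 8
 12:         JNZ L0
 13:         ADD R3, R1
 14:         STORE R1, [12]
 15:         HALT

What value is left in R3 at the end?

48

R1=3
R3=6
R7=3
R0=0
R3=M[0]=4
R1=3|4=7
R1=M[0]=4
R3=4+4=8
R0=0+4=4
R7=3+1=4
CMP R7, 8  (cmp 4,8)
JNZ L0: taken
R3=M[4]=26
R1=4|26=30
R1=M[4]=26
R3=26+26=52
R0=4+4=8
R7=4+1=5
CMP R7, 8  (cmp 5,8)
JNZ L0: taken
R3=M[8]=22
R1=26|22=30
R1=M[8]=22
R3=22+22=44
R0=8+4=12
R7=5+1=6
CMP R7, 8  (cmp 6,8)
JNZ L0: taken
R3=M[12]=12
R1=22|12=30
R1=M[12]=12
R3=12+12=24
R0=12+4=16
R7=6+1=7
CMP R7, 8  (cmp 7,8)
JNZ L0: taken
R3=M[16]=16
R1=12|16=28
R1=M[16]=16
R3=16+16=32
R0=16+4=20
R7=7+1=8
CMP R7, 8  (cmp 8,8)
JNZ L0: not taken
R3=32+16=48
STORE R1, [12] → M[12]=16
halt.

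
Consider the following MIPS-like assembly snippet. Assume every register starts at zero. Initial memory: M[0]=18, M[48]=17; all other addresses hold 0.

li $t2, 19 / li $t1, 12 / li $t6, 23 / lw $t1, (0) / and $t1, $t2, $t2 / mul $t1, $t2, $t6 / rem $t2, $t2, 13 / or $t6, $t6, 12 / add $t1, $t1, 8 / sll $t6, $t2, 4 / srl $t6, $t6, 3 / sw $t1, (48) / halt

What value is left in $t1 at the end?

$t2=19
$t1=12
$t6=23
$t1=M[0]=18
$t1=19&19=19
$t1=19*23=437
$t2=19%13=6
$t6=23|12=31
$t1=437+8=445
$t6=6<<4=96
$t6=96>>3=12
sw $t1, (48) → M[48]=445
halt.

445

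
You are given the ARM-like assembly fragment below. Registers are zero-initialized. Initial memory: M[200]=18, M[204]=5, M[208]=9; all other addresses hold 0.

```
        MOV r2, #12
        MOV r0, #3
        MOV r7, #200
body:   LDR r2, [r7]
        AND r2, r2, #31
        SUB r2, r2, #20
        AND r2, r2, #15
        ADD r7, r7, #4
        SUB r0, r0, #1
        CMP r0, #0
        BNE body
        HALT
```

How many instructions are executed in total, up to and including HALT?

after MOV r2, #12: r2=12
after MOV r0, #3: r0=3
after MOV r7, #200: r7=200
after LDR r2, [r7]: r2=M[200]=18
after AND r2, r2, #31: r2=18&31=18
after SUB r2, r2, #20: r2=18-20=-2
after AND r2, r2, #15: r2=(-2)&15=14
after ADD r7, r7, #4: r7=200+4=204
after SUB r0, r0, #1: r0=3-1=2
CMP r0, #0  (cmp 2,0)
BNE body: taken
after LDR r2, [r7]: r2=M[204]=5
after AND r2, r2, #31: r2=5&31=5
after SUB r2, r2, #20: r2=5-20=-15
after AND r2, r2, #15: r2=(-15)&15=1
after ADD r7, r7, #4: r7=204+4=208
after SUB r0, r0, #1: r0=2-1=1
CMP r0, #0  (cmp 1,0)
BNE body: taken
after LDR r2, [r7]: r2=M[208]=9
after AND r2, r2, #31: r2=9&31=9
after SUB r2, r2, #20: r2=9-20=-11
after AND r2, r2, #15: r2=(-11)&15=5
after ADD r7, r7, #4: r7=208+4=212
after SUB r0, r0, #1: r0=1-1=0
CMP r0, #0  (cmp 0,0)
BNE body: not taken
halt.
Total executed instructions: 28.

28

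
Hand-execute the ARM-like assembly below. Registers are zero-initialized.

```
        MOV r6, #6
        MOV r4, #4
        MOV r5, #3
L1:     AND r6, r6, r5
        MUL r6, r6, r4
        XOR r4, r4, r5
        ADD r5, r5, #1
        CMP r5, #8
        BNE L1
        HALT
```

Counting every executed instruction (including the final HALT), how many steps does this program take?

34

MOV r6, #6 → r6=6
MOV r4, #4 → r4=4
MOV r5, #3 → r5=3
AND r6, r6, r5 → r6=6&3=2
MUL r6, r6, r4 → r6=2*4=8
XOR r4, r4, r5 → r4=4^3=7
ADD r5, r5, #1 → r5=3+1=4
CMP r5, #8  (cmp 4,8)
BNE L1: taken
AND r6, r6, r5 → r6=8&4=0
MUL r6, r6, r4 → r6=0*7=0
XOR r4, r4, r5 → r4=7^4=3
ADD r5, r5, #1 → r5=4+1=5
CMP r5, #8  (cmp 5,8)
BNE L1: taken
AND r6, r6, r5 → r6=0&5=0
MUL r6, r6, r4 → r6=0*3=0
XOR r4, r4, r5 → r4=3^5=6
ADD r5, r5, #1 → r5=5+1=6
CMP r5, #8  (cmp 6,8)
BNE L1: taken
AND r6, r6, r5 → r6=0&6=0
MUL r6, r6, r4 → r6=0*6=0
XOR r4, r4, r5 → r4=6^6=0
ADD r5, r5, #1 → r5=6+1=7
CMP r5, #8  (cmp 7,8)
BNE L1: taken
AND r6, r6, r5 → r6=0&7=0
MUL r6, r6, r4 → r6=0*0=0
XOR r4, r4, r5 → r4=0^7=7
ADD r5, r5, #1 → r5=7+1=8
CMP r5, #8  (cmp 8,8)
BNE L1: not taken
halt.
Total executed instructions: 34.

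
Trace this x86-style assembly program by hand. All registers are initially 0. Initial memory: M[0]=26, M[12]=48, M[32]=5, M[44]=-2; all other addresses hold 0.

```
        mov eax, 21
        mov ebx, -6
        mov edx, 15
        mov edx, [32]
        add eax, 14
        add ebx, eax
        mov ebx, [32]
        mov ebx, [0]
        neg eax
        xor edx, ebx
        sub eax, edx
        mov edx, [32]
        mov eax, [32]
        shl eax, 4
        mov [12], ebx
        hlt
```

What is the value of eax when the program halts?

80

eax=21
ebx=-6
edx=15
edx=M[32]=5
eax=21+14=35
ebx=(-6)+35=29
ebx=M[32]=5
ebx=M[0]=26
eax=-(35)=-35
edx=5^26=31
eax=(-35)-31=-66
edx=M[32]=5
eax=M[32]=5
eax=5<<4=80
mov [12], ebx → M[12]=26
halt.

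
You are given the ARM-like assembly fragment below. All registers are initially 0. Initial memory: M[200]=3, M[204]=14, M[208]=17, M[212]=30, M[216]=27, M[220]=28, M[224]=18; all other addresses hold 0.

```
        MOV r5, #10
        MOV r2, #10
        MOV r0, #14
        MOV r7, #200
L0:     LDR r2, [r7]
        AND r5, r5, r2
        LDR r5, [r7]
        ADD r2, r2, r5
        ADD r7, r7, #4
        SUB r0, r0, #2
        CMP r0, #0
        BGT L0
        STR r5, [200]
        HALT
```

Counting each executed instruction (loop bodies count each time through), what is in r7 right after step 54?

r5=10
r2=10
r0=14
r7=200
r2=M[200]=3
r5=10&3=2
r5=M[200]=3
r2=3+3=6
r7=200+4=204
r0=14-2=12
CMP r0, #0  (cmp 12,0)
BGT L0: taken
r2=M[204]=14
r5=3&14=2
r5=M[204]=14
r2=14+14=28
r7=204+4=208
r0=12-2=10
CMP r0, #0  (cmp 10,0)
BGT L0: taken
r2=M[208]=17
r5=14&17=0
r5=M[208]=17
r2=17+17=34
r7=208+4=212
r0=10-2=8
CMP r0, #0  (cmp 8,0)
BGT L0: taken
r2=M[212]=30
r5=17&30=16
r5=M[212]=30
r2=30+30=60
r7=212+4=216
r0=8-2=6
CMP r0, #0  (cmp 6,0)
BGT L0: taken
r2=M[216]=27
r5=30&27=26
r5=M[216]=27
r2=27+27=54
r7=216+4=220
r0=6-2=4
CMP r0, #0  (cmp 4,0)
BGT L0: taken
r2=M[220]=28
r5=27&28=24
r5=M[220]=28
r2=28+28=56
r7=220+4=224
r0=4-2=2
CMP r0, #0  (cmp 2,0)
BGT L0: taken
r2=M[224]=18
r5=28&18=16
After step 54: r7 = 224.

224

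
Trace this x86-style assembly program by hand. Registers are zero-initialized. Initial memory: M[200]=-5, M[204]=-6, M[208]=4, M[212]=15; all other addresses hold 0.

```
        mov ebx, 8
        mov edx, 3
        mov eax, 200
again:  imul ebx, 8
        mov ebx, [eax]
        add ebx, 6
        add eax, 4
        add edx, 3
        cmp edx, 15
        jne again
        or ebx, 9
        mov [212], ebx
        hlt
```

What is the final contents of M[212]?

29

mov ebx, 8 → ebx=8
mov edx, 3 → edx=3
mov eax, 200 → eax=200
imul ebx, 8 → ebx=8*8=64
mov ebx, [eax] → ebx=M[200]=-5
add ebx, 6 → ebx=(-5)+6=1
add eax, 4 → eax=200+4=204
add edx, 3 → edx=3+3=6
cmp edx, 15  (cmp 6,15)
jne again: taken
imul ebx, 8 → ebx=1*8=8
mov ebx, [eax] → ebx=M[204]=-6
add ebx, 6 → ebx=(-6)+6=0
add eax, 4 → eax=204+4=208
add edx, 3 → edx=6+3=9
cmp edx, 15  (cmp 9,15)
jne again: taken
imul ebx, 8 → ebx=0*8=0
mov ebx, [eax] → ebx=M[208]=4
add ebx, 6 → ebx=4+6=10
add eax, 4 → eax=208+4=212
add edx, 3 → edx=9+3=12
cmp edx, 15  (cmp 12,15)
jne again: taken
imul ebx, 8 → ebx=10*8=80
mov ebx, [eax] → ebx=M[212]=15
add ebx, 6 → ebx=15+6=21
add eax, 4 → eax=212+4=216
add edx, 3 → edx=12+3=15
cmp edx, 15  (cmp 15,15)
jne again: not taken
or ebx, 9 → ebx=21|9=29
mov [212], ebx → M[212]=29
halt.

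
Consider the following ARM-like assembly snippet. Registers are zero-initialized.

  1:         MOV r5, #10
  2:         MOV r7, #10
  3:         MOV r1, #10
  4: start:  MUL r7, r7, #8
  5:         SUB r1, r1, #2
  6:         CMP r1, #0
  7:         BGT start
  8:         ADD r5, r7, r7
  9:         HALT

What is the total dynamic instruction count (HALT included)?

after MOV r5, #10: r5=10
after MOV r7, #10: r7=10
after MOV r1, #10: r1=10
after MUL r7, r7, #8: r7=10*8=80
after SUB r1, r1, #2: r1=10-2=8
CMP r1, #0  (cmp 8,0)
BGT start: taken
after MUL r7, r7, #8: r7=80*8=640
after SUB r1, r1, #2: r1=8-2=6
CMP r1, #0  (cmp 6,0)
BGT start: taken
after MUL r7, r7, #8: r7=640*8=5120
after SUB r1, r1, #2: r1=6-2=4
CMP r1, #0  (cmp 4,0)
BGT start: taken
after MUL r7, r7, #8: r7=5120*8=40960
after SUB r1, r1, #2: r1=4-2=2
CMP r1, #0  (cmp 2,0)
BGT start: taken
after MUL r7, r7, #8: r7=40960*8=327680
after SUB r1, r1, #2: r1=2-2=0
CMP r1, #0  (cmp 0,0)
BGT start: not taken
after ADD r5, r7, r7: r5=327680+327680=655360
halt.
Total executed instructions: 25.

25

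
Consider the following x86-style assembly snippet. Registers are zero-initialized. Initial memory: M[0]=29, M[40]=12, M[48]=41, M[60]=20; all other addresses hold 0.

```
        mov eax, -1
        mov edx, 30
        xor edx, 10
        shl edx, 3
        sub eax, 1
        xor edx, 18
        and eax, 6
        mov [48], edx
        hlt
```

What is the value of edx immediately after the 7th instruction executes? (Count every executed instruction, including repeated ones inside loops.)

after mov eax, -1: eax=-1
after mov edx, 30: edx=30
after xor edx, 10: edx=30^10=20
after shl edx, 3: edx=20<<3=160
after sub eax, 1: eax=(-1)-1=-2
after xor edx, 18: edx=160^18=178
after and eax, 6: eax=(-2)&6=6
After step 7: edx = 178.

178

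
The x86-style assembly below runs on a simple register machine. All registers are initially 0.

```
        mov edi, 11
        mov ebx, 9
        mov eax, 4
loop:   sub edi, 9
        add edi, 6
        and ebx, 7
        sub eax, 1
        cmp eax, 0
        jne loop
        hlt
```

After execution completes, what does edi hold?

mov edi, 11 → edi=11
mov ebx, 9 → ebx=9
mov eax, 4 → eax=4
sub edi, 9 → edi=11-9=2
add edi, 6 → edi=2+6=8
and ebx, 7 → ebx=9&7=1
sub eax, 1 → eax=4-1=3
cmp eax, 0  (cmp 3,0)
jne loop: taken
sub edi, 9 → edi=8-9=-1
add edi, 6 → edi=(-1)+6=5
and ebx, 7 → ebx=1&7=1
sub eax, 1 → eax=3-1=2
cmp eax, 0  (cmp 2,0)
jne loop: taken
sub edi, 9 → edi=5-9=-4
add edi, 6 → edi=(-4)+6=2
and ebx, 7 → ebx=1&7=1
sub eax, 1 → eax=2-1=1
cmp eax, 0  (cmp 1,0)
jne loop: taken
sub edi, 9 → edi=2-9=-7
add edi, 6 → edi=(-7)+6=-1
and ebx, 7 → ebx=1&7=1
sub eax, 1 → eax=1-1=0
cmp eax, 0  (cmp 0,0)
jne loop: not taken
halt.

-1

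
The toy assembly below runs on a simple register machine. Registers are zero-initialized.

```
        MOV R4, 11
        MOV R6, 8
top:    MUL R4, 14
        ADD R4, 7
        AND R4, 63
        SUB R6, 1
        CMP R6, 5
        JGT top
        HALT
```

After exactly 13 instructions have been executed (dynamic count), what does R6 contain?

6

after MOV R4, 11: R4=11
after MOV R6, 8: R6=8
after MUL R4, 14: R4=11*14=154
after ADD R4, 7: R4=154+7=161
after AND R4, 63: R4=161&63=33
after SUB R6, 1: R6=8-1=7
CMP R6, 5  (cmp 7,5)
JGT top: taken
after MUL R4, 14: R4=33*14=462
after ADD R4, 7: R4=462+7=469
after AND R4, 63: R4=469&63=21
after SUB R6, 1: R6=7-1=6
CMP R6, 5  (cmp 6,5)
After step 13: R6 = 6.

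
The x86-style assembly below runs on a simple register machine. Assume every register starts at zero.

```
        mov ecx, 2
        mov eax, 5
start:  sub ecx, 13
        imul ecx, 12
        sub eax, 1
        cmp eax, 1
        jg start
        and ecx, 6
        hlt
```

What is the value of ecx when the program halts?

after mov ecx, 2: ecx=2
after mov eax, 5: eax=5
after sub ecx, 13: ecx=2-13=-11
after imul ecx, 12: ecx=(-11)*12=-132
after sub eax, 1: eax=5-1=4
cmp eax, 1  (cmp 4,1)
jg start: taken
after sub ecx, 13: ecx=(-132)-13=-145
after imul ecx, 12: ecx=(-145)*12=-1740
after sub eax, 1: eax=4-1=3
cmp eax, 1  (cmp 3,1)
jg start: taken
after sub ecx, 13: ecx=(-1740)-13=-1753
after imul ecx, 12: ecx=(-1753)*12=-21036
after sub eax, 1: eax=3-1=2
cmp eax, 1  (cmp 2,1)
jg start: taken
after sub ecx, 13: ecx=(-21036)-13=-21049
after imul ecx, 12: ecx=(-21049)*12=-252588
after sub eax, 1: eax=2-1=1
cmp eax, 1  (cmp 1,1)
jg start: not taken
after and ecx, 6: ecx=(-252588)&6=4
halt.

4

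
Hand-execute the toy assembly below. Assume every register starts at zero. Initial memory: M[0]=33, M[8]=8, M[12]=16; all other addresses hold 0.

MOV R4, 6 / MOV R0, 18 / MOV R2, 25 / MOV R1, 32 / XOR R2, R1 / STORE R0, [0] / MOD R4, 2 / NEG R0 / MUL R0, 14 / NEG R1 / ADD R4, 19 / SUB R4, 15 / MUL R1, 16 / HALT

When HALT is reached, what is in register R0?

-252

R4=6
R0=18
R2=25
R1=32
R2=25^32=57
STORE R0, [0] → M[0]=18
R4=6%2=0
R0=-(18)=-18
R0=(-18)*14=-252
R1=-(32)=-32
R4=0+19=19
R4=19-15=4
R1=(-32)*16=-512
halt.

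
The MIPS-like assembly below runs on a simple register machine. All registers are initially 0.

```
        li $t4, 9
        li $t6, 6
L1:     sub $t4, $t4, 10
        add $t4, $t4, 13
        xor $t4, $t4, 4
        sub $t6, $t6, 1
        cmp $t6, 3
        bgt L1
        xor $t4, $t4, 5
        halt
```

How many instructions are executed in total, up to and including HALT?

22

after li $t4, 9: $t4=9
after li $t6, 6: $t6=6
after sub $t4, $t4, 10: $t4=9-10=-1
after add $t4, $t4, 13: $t4=(-1)+13=12
after xor $t4, $t4, 4: $t4=12^4=8
after sub $t6, $t6, 1: $t6=6-1=5
cmp $t6, 3  (cmp 5,3)
bgt L1: taken
after sub $t4, $t4, 10: $t4=8-10=-2
after add $t4, $t4, 13: $t4=(-2)+13=11
after xor $t4, $t4, 4: $t4=11^4=15
after sub $t6, $t6, 1: $t6=5-1=4
cmp $t6, 3  (cmp 4,3)
bgt L1: taken
after sub $t4, $t4, 10: $t4=15-10=5
after add $t4, $t4, 13: $t4=5+13=18
after xor $t4, $t4, 4: $t4=18^4=22
after sub $t6, $t6, 1: $t6=4-1=3
cmp $t6, 3  (cmp 3,3)
bgt L1: not taken
after xor $t4, $t4, 5: $t4=22^5=19
halt.
Total executed instructions: 22.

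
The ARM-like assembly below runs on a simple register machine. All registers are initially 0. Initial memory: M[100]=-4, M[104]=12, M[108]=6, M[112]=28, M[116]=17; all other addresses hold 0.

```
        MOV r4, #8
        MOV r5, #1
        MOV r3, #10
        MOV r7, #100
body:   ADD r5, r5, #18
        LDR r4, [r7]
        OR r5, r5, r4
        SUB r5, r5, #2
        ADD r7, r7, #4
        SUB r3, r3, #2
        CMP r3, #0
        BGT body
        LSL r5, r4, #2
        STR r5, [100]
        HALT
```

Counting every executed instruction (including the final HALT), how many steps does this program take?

47

MOV r4, #8 → r4=8
MOV r5, #1 → r5=1
MOV r3, #10 → r3=10
MOV r7, #100 → r7=100
ADD r5, r5, #18 → r5=1+18=19
LDR r4, [r7] → r4=M[100]=-4
OR r5, r5, r4 → r5=19|(-4)=-1
SUB r5, r5, #2 → r5=(-1)-2=-3
ADD r7, r7, #4 → r7=100+4=104
SUB r3, r3, #2 → r3=10-2=8
CMP r3, #0  (cmp 8,0)
BGT body: taken
ADD r5, r5, #18 → r5=(-3)+18=15
LDR r4, [r7] → r4=M[104]=12
OR r5, r5, r4 → r5=15|12=15
SUB r5, r5, #2 → r5=15-2=13
ADD r7, r7, #4 → r7=104+4=108
SUB r3, r3, #2 → r3=8-2=6
CMP r3, #0  (cmp 6,0)
BGT body: taken
ADD r5, r5, #18 → r5=13+18=31
LDR r4, [r7] → r4=M[108]=6
OR r5, r5, r4 → r5=31|6=31
SUB r5, r5, #2 → r5=31-2=29
ADD r7, r7, #4 → r7=108+4=112
SUB r3, r3, #2 → r3=6-2=4
CMP r3, #0  (cmp 4,0)
BGT body: taken
ADD r5, r5, #18 → r5=29+18=47
LDR r4, [r7] → r4=M[112]=28
OR r5, r5, r4 → r5=47|28=63
SUB r5, r5, #2 → r5=63-2=61
ADD r7, r7, #4 → r7=112+4=116
SUB r3, r3, #2 → r3=4-2=2
CMP r3, #0  (cmp 2,0)
BGT body: taken
ADD r5, r5, #18 → r5=61+18=79
LDR r4, [r7] → r4=M[116]=17
OR r5, r5, r4 → r5=79|17=95
SUB r5, r5, #2 → r5=95-2=93
ADD r7, r7, #4 → r7=116+4=120
SUB r3, r3, #2 → r3=2-2=0
CMP r3, #0  (cmp 0,0)
BGT body: not taken
LSL r5, r4, #2 → r5=17<<2=68
STR r5, [100] → M[100]=68
halt.
Total executed instructions: 47.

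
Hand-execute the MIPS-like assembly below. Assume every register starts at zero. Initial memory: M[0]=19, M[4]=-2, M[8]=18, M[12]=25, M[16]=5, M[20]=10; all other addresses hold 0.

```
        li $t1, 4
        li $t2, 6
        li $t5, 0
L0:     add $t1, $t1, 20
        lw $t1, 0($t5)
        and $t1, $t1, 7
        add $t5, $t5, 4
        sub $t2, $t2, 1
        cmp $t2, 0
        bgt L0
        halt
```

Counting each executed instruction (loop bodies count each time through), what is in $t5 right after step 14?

$t1=4
$t2=6
$t5=0
$t1=4+20=24
$t1=M[0]=19
$t1=19&7=3
$t5=0+4=4
$t2=6-1=5
cmp $t2, 0  (cmp 5,0)
bgt L0: taken
$t1=3+20=23
$t1=M[4]=-2
$t1=(-2)&7=6
$t5=4+4=8
After step 14: $t5 = 8.

8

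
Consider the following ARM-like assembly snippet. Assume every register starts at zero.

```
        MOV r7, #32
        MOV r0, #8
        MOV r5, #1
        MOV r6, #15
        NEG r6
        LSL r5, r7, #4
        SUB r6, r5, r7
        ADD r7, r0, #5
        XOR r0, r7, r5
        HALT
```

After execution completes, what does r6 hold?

480

MOV r7, #32 → r7=32
MOV r0, #8 → r0=8
MOV r5, #1 → r5=1
MOV r6, #15 → r6=15
NEG r6 → r6=-(15)=-15
LSL r5, r7, #4 → r5=32<<4=512
SUB r6, r5, r7 → r6=512-32=480
ADD r7, r0, #5 → r7=8+5=13
XOR r0, r7, r5 → r0=13^512=525
halt.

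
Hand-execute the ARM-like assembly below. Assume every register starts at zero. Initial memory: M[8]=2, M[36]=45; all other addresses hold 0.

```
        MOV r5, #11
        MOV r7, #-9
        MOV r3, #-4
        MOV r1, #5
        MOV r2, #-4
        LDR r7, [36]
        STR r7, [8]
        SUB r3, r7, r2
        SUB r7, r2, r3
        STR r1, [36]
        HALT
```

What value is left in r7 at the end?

after MOV r5, #11: r5=11
after MOV r7, #-9: r7=-9
after MOV r3, #-4: r3=-4
after MOV r1, #5: r1=5
after MOV r2, #-4: r2=-4
after LDR r7, [36]: r7=M[36]=45
STR r7, [8] → M[8]=45
after SUB r3, r7, r2: r3=45-(-4)=49
after SUB r7, r2, r3: r7=(-4)-49=-53
STR r1, [36] → M[36]=5
halt.

-53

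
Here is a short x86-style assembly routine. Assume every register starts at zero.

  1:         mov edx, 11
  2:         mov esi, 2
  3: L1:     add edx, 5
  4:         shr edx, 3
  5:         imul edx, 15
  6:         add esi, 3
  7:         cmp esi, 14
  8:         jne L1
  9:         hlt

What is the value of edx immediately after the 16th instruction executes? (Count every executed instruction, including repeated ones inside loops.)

8

mov edx, 11 → edx=11
mov esi, 2 → esi=2
add edx, 5 → edx=11+5=16
shr edx, 3 → edx=16>>3=2
imul edx, 15 → edx=2*15=30
add esi, 3 → esi=2+3=5
cmp esi, 14  (cmp 5,14)
jne L1: taken
add edx, 5 → edx=30+5=35
shr edx, 3 → edx=35>>3=4
imul edx, 15 → edx=4*15=60
add esi, 3 → esi=5+3=8
cmp esi, 14  (cmp 8,14)
jne L1: taken
add edx, 5 → edx=60+5=65
shr edx, 3 → edx=65>>3=8
After step 16: edx = 8.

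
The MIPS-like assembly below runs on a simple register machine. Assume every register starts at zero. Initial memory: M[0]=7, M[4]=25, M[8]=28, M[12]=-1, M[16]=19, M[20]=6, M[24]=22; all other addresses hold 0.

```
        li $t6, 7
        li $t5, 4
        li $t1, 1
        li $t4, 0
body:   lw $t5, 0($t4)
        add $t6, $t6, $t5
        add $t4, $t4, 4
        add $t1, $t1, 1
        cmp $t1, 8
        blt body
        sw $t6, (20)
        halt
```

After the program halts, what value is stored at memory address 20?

113

after li $t6, 7: $t6=7
after li $t5, 4: $t5=4
after li $t1, 1: $t1=1
after li $t4, 0: $t4=0
after lw $t5, 0($t4): $t5=M[0]=7
after add $t6, $t6, $t5: $t6=7+7=14
after add $t4, $t4, 4: $t4=0+4=4
after add $t1, $t1, 1: $t1=1+1=2
cmp $t1, 8  (cmp 2,8)
blt body: taken
after lw $t5, 0($t4): $t5=M[4]=25
after add $t6, $t6, $t5: $t6=14+25=39
after add $t4, $t4, 4: $t4=4+4=8
after add $t1, $t1, 1: $t1=2+1=3
cmp $t1, 8  (cmp 3,8)
blt body: taken
after lw $t5, 0($t4): $t5=M[8]=28
after add $t6, $t6, $t5: $t6=39+28=67
after add $t4, $t4, 4: $t4=8+4=12
after add $t1, $t1, 1: $t1=3+1=4
cmp $t1, 8  (cmp 4,8)
blt body: taken
after lw $t5, 0($t4): $t5=M[12]=-1
after add $t6, $t6, $t5: $t6=67+(-1)=66
after add $t4, $t4, 4: $t4=12+4=16
after add $t1, $t1, 1: $t1=4+1=5
cmp $t1, 8  (cmp 5,8)
blt body: taken
after lw $t5, 0($t4): $t5=M[16]=19
after add $t6, $t6, $t5: $t6=66+19=85
after add $t4, $t4, 4: $t4=16+4=20
after add $t1, $t1, 1: $t1=5+1=6
cmp $t1, 8  (cmp 6,8)
blt body: taken
after lw $t5, 0($t4): $t5=M[20]=6
after add $t6, $t6, $t5: $t6=85+6=91
after add $t4, $t4, 4: $t4=20+4=24
after add $t1, $t1, 1: $t1=6+1=7
cmp $t1, 8  (cmp 7,8)
blt body: taken
after lw $t5, 0($t4): $t5=M[24]=22
after add $t6, $t6, $t5: $t6=91+22=113
after add $t4, $t4, 4: $t4=24+4=28
after add $t1, $t1, 1: $t1=7+1=8
cmp $t1, 8  (cmp 8,8)
blt body: not taken
sw $t6, (20) → M[20]=113
halt.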